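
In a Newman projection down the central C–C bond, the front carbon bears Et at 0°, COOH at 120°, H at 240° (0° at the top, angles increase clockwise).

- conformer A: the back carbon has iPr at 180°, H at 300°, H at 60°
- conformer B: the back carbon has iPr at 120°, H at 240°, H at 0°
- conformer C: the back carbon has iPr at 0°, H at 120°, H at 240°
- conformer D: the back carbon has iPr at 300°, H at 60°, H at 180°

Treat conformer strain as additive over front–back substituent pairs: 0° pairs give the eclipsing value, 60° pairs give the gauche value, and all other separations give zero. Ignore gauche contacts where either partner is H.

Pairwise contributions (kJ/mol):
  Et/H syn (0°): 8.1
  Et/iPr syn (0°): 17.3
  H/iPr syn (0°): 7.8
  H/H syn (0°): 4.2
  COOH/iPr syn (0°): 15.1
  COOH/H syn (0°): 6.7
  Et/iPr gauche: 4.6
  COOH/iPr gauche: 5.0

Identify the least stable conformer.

C

A is staggered. COOH at 120° is gauche with iPr at 180° (5.0). Total 5.0 kJ/mol.
B is eclipsed. Et at 0° is eclipsed with H at 0° (8.1); COOH at 120° is eclipsed with iPr at 120° (15.1); H at 240° is eclipsed with H at 240° (4.2). Total 27.4 kJ/mol.
C is eclipsed. Et at 0° is eclipsed with iPr at 0° (17.3); COOH at 120° is eclipsed with H at 120° (6.7); H at 240° is eclipsed with H at 240° (4.2). Total 28.2 kJ/mol.
D is staggered. Et at 0° is gauche with iPr at 300° (4.6). Total 4.6 kJ/mol.
C has the highest total (28.2 kJ/mol).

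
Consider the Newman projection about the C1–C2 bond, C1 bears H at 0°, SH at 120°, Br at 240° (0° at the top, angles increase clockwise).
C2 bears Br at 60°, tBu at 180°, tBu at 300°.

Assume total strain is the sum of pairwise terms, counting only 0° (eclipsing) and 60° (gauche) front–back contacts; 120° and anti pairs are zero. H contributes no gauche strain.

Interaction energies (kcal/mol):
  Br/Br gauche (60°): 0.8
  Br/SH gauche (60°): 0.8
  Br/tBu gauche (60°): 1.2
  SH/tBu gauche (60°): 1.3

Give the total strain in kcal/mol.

4.5 kcal/mol

This conformer (staggered): SH(120°)/Br(60°) gauche 0.8; SH(120°)/tBu(180°) gauche 1.3; Br(240°)/tBu(180°) gauche 1.2; Br(240°)/tBu(300°) gauche 1.2 → 4.5 kcal/mol.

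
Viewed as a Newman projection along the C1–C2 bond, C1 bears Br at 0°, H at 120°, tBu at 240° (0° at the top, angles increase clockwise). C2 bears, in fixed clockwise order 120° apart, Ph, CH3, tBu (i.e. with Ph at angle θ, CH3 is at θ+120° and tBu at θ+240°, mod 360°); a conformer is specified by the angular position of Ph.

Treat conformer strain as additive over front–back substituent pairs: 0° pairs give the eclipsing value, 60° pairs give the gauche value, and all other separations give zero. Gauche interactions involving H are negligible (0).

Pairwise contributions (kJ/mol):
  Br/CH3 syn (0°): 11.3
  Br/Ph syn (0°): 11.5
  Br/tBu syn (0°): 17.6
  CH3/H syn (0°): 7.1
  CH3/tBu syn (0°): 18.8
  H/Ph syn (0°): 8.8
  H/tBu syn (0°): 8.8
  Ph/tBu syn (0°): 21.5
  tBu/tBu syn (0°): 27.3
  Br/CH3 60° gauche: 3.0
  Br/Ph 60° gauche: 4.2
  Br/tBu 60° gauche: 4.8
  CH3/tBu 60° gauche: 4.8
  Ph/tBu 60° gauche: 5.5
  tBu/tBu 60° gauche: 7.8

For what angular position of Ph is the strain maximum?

0°

Ph at 0° (eclipsed): Br(0°)/Ph(0°) eclipsed 11.5; H(120°)/CH3(120°) eclipsed 7.1; tBu(240°)/tBu(240°) eclipsed 27.3 → 45.9 kJ/mol.
Ph at 60° (staggered): Br(0°)/Ph(60°) gauche 4.2; Br(0°)/tBu(300°) gauche 4.8; tBu(240°)/CH3(180°) gauche 4.8; tBu(240°)/tBu(300°) gauche 7.8 → 21.6 kJ/mol.
Ph at 120° (eclipsed): Br(0°)/tBu(0°) eclipsed 17.6; H(120°)/Ph(120°) eclipsed 8.8; tBu(240°)/CH3(240°) eclipsed 18.8 → 45.2 kJ/mol.
Ph at 180° (staggered): Br(0°)/CH3(300°) gauche 3.0; Br(0°)/tBu(60°) gauche 4.8; tBu(240°)/Ph(180°) gauche 5.5; tBu(240°)/CH3(300°) gauche 4.8 → 18.1 kJ/mol.
Ph at 240° (eclipsed): Br(0°)/CH3(0°) eclipsed 11.3; H(120°)/tBu(120°) eclipsed 8.8; tBu(240°)/Ph(240°) eclipsed 21.5 → 41.6 kJ/mol.
Ph at 300° (staggered): Br(0°)/Ph(300°) gauche 4.2; Br(0°)/CH3(60°) gauche 3.0; tBu(240°)/Ph(300°) gauche 5.5; tBu(240°)/tBu(180°) gauche 7.8 → 20.5 kJ/mol.
The maximum (45.9 kJ/mol) occurs with Ph at 0°.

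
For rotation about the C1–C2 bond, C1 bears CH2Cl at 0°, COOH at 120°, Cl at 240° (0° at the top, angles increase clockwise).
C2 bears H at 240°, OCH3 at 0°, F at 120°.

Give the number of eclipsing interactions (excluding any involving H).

Non-H eclipsing pairs: CH2Cl(0°)/OCH3(0°); COOH(120°)/F(120°) — 2 interactions.

2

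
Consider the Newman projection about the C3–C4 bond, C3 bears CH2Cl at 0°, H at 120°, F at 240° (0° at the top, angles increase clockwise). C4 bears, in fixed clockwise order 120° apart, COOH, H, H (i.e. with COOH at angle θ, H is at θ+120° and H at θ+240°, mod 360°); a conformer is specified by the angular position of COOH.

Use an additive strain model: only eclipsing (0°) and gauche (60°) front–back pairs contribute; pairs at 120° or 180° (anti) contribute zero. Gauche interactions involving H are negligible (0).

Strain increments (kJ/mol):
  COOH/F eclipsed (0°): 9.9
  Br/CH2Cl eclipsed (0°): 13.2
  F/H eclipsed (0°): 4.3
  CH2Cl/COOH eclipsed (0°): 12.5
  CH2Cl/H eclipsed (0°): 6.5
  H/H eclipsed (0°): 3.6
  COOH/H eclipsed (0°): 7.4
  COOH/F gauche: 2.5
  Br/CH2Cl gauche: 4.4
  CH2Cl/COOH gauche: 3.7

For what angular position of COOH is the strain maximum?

COOH at 0° (eclipsed): CH2Cl–COOH eclipsed, H–H eclipsed, F–H eclipsed; 12.5 + 3.6 + 4.3 = 20.4 kJ/mol.
COOH at 60° (staggered): CH2Cl–COOH gauche; 3.7 = 3.7 kJ/mol.
COOH at 120° (eclipsed): CH2Cl–H eclipsed, H–COOH eclipsed, F–H eclipsed; 6.5 + 7.4 + 4.3 = 18.2 kJ/mol.
COOH at 180° (staggered): F–COOH gauche; 2.5 = 2.5 kJ/mol.
COOH at 240° (eclipsed): CH2Cl–H eclipsed, H–H eclipsed, F–COOH eclipsed; 6.5 + 3.6 + 9.9 = 20.0 kJ/mol.
COOH at 300° (staggered): CH2Cl–COOH gauche, F–COOH gauche; 3.7 + 2.5 = 6.2 kJ/mol.
The maximum (20.4 kJ/mol) occurs with COOH at 0°.

0°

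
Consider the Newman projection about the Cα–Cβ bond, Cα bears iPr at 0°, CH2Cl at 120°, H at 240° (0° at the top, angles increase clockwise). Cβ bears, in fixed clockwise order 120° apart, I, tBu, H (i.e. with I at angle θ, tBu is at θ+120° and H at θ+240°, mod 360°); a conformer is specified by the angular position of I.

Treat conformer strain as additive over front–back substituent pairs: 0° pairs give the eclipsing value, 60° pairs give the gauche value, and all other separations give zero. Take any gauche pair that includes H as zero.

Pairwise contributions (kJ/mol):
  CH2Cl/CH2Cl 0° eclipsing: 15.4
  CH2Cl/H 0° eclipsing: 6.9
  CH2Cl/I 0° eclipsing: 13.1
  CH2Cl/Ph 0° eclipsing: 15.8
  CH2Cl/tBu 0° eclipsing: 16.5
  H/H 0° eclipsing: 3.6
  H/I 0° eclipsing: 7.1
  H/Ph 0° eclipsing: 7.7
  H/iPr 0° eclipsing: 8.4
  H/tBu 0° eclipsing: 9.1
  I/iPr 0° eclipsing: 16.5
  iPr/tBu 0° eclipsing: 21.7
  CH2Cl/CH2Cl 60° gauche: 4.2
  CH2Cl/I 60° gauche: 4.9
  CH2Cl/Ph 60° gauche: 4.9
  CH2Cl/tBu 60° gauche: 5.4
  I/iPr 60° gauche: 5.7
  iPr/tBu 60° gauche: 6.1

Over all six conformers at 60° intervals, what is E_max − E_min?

I at 0° (eclipsed): iPr–I eclipsed, CH2Cl–tBu eclipsed, H–H eclipsed; 16.5 + 16.5 + 3.6 = 36.6 kJ/mol.
I at 60° (staggered): iPr–I gauche, CH2Cl–I gauche, CH2Cl–tBu gauche; 5.7 + 4.9 + 5.4 = 16.0 kJ/mol.
I at 120° (eclipsed): iPr–H eclipsed, CH2Cl–I eclipsed, H–tBu eclipsed; 8.4 + 13.1 + 9.1 = 30.6 kJ/mol.
I at 180° (staggered): iPr–tBu gauche, CH2Cl–I gauche; 6.1 + 4.9 = 11.0 kJ/mol.
I at 240° (eclipsed): iPr–tBu eclipsed, CH2Cl–H eclipsed, H–I eclipsed; 21.7 + 6.9 + 7.1 = 35.7 kJ/mol.
I at 300° (staggered): iPr–I gauche, iPr–tBu gauche, CH2Cl–tBu gauche; 5.7 + 6.1 + 5.4 = 17.2 kJ/mol.
Max at 0° (36.6 kJ/mol), min at 180° (11.0 kJ/mol); barrier = 25.6 kJ/mol.

25.6 kJ/mol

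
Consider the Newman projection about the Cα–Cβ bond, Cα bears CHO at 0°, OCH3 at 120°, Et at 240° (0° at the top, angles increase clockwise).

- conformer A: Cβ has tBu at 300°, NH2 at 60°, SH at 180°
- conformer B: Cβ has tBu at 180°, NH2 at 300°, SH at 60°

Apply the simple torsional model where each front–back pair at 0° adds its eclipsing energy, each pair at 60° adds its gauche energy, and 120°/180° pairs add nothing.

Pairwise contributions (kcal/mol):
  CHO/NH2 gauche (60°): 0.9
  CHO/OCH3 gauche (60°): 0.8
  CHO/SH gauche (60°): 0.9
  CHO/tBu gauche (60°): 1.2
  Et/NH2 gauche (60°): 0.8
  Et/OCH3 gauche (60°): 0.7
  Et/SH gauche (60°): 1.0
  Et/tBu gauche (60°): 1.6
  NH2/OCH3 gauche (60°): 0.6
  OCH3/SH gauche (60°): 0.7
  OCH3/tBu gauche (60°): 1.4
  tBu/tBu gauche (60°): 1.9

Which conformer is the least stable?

B

A (staggered): CHO(0°)/tBu(300°) gauche 1.2; CHO(0°)/NH2(60°) gauche 0.9; OCH3(120°)/NH2(60°) gauche 0.6; OCH3(120°)/SH(180°) gauche 0.7; Et(240°)/tBu(300°) gauche 1.6; Et(240°)/SH(180°) gauche 1.0 → 6.0 kcal/mol.
B (staggered): CHO(0°)/NH2(300°) gauche 0.9; CHO(0°)/SH(60°) gauche 0.9; OCH3(120°)/tBu(180°) gauche 1.4; OCH3(120°)/SH(60°) gauche 0.7; Et(240°)/tBu(180°) gauche 1.6; Et(240°)/NH2(300°) gauche 0.8 → 6.3 kcal/mol.
B has the highest total (6.3 kcal/mol).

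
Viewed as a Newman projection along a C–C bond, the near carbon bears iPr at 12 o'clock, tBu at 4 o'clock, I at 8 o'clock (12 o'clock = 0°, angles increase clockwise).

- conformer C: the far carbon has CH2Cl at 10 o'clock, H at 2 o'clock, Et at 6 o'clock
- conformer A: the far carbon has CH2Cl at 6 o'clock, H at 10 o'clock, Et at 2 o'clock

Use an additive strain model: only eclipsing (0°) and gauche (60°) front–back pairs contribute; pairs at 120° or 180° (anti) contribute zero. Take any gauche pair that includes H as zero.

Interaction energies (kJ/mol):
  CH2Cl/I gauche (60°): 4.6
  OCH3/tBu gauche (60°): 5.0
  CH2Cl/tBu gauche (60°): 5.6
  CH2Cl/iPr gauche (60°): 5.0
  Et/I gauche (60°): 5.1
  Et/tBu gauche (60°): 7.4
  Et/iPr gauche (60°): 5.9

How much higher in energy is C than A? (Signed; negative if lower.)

-1.4 kJ/mol

C (staggered): iPr(0°)/CH2Cl(300°) gauche 5.0; tBu(120°)/Et(180°) gauche 7.4; I(240°)/CH2Cl(300°) gauche 4.6; I(240°)/Et(180°) gauche 5.1 → 22.1 kJ/mol.
A (staggered): iPr(0°)/Et(60°) gauche 5.9; tBu(120°)/CH2Cl(180°) gauche 5.6; tBu(120°)/Et(60°) gauche 7.4; I(240°)/CH2Cl(180°) gauche 4.6 → 23.5 kJ/mol.
E(C) − E(A) = 22.1 − 23.5 = -1.4 kJ/mol.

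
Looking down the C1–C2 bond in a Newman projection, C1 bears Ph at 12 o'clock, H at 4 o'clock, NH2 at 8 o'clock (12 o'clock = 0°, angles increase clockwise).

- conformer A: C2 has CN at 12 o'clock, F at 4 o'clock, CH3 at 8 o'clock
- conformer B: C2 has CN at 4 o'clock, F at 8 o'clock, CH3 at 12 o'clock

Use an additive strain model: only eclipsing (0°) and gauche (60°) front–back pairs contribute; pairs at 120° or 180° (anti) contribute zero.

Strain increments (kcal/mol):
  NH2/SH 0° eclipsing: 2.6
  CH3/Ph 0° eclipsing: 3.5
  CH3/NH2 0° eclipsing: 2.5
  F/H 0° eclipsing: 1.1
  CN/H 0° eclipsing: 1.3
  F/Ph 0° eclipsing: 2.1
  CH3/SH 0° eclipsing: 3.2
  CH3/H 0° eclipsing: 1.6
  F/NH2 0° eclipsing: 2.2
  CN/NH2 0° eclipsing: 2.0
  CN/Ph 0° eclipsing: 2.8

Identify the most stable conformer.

A

A (eclipsed): Ph–CN eclipsed, H–F eclipsed, NH2–CH3 eclipsed; 2.8 + 1.1 + 2.5 = 6.4 kcal/mol.
B (eclipsed): Ph–CH3 eclipsed, H–CN eclipsed, NH2–F eclipsed; 3.5 + 1.3 + 2.2 = 7.0 kcal/mol.
A has the lowest total (6.4 kcal/mol).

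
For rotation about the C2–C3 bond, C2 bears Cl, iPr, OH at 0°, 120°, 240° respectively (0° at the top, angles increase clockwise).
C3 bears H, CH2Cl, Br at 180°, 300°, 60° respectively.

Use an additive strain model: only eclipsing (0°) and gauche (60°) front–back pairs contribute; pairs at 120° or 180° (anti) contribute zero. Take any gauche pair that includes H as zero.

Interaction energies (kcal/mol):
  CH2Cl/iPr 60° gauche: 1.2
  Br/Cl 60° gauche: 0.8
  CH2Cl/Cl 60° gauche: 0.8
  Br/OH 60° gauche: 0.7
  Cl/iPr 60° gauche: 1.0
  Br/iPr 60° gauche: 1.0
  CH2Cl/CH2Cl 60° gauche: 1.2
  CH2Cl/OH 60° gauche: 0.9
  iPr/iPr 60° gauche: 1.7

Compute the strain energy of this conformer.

3.5 kcal/mol

This conformer is staggered. Cl at 0° is gauche with CH2Cl at 300° (0.8); Cl at 0° is gauche with Br at 60° (0.8); iPr at 120° is gauche with Br at 60° (1.0); OH at 240° is gauche with CH2Cl at 300° (0.9). Total 3.5 kcal/mol.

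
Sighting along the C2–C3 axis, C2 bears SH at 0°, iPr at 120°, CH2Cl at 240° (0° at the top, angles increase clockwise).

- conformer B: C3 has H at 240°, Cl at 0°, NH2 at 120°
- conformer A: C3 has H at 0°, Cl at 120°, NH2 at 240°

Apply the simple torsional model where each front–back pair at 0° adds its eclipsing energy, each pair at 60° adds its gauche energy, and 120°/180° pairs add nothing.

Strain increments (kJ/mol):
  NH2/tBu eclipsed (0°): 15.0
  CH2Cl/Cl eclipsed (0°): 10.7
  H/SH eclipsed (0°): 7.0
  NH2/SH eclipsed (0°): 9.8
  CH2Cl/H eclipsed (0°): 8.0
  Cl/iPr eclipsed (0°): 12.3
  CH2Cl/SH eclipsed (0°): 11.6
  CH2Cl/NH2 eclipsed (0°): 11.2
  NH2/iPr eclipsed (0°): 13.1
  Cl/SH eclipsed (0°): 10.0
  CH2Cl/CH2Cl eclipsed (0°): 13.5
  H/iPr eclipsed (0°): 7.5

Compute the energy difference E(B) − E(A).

+0.6 kJ/mol

B is eclipsed. SH at 0° is eclipsed with Cl at 0° (10.0); iPr at 120° is eclipsed with NH2 at 120° (13.1); CH2Cl at 240° is eclipsed with H at 240° (8.0). Total 31.1 kJ/mol.
A is eclipsed. SH at 0° is eclipsed with H at 0° (7.0); iPr at 120° is eclipsed with Cl at 120° (12.3); CH2Cl at 240° is eclipsed with NH2 at 240° (11.2). Total 30.5 kJ/mol.
E(B) − E(A) = 31.1 − 30.5 = +0.6 kJ/mol.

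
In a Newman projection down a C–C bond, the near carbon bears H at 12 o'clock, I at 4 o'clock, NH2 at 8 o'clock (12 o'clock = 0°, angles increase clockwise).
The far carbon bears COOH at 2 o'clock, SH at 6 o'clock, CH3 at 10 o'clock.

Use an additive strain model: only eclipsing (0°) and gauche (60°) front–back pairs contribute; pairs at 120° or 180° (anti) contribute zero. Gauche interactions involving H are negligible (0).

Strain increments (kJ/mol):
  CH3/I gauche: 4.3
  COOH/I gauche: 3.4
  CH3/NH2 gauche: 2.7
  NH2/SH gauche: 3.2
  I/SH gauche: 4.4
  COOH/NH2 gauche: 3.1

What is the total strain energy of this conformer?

This conformer is staggered. I at 120° is gauche with COOH at 60° (3.4); I at 120° is gauche with SH at 180° (4.4); NH2 at 240° is gauche with SH at 180° (3.2); NH2 at 240° is gauche with CH3 at 300° (2.7). Total 13.7 kJ/mol.

13.7 kJ/mol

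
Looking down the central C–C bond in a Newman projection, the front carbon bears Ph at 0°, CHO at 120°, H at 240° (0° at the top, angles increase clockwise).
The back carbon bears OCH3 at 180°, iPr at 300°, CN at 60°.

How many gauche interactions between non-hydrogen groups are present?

4

Non-H gauche pairs: Ph(0°)/iPr(300°); Ph(0°)/CN(60°); CHO(120°)/OCH3(180°); CHO(120°)/CN(60°) — 4 interactions.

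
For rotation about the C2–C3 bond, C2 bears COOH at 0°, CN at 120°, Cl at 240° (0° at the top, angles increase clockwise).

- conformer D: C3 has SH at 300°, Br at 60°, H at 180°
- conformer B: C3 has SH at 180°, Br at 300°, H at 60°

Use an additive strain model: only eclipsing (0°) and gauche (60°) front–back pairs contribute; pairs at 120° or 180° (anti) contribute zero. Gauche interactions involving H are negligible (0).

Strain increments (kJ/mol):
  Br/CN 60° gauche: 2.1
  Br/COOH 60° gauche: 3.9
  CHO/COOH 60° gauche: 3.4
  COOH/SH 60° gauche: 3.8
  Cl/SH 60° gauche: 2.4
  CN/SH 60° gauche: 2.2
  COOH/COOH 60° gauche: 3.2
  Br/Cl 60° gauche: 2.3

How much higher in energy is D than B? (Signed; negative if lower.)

D is staggered. COOH at 0° is gauche with SH at 300° (3.8); COOH at 0° is gauche with Br at 60° (3.9); CN at 120° is gauche with Br at 60° (2.1); Cl at 240° is gauche with SH at 300° (2.4). Total 12.2 kJ/mol.
B is staggered. COOH at 0° is gauche with Br at 300° (3.9); CN at 120° is gauche with SH at 180° (2.2); Cl at 240° is gauche with SH at 180° (2.4); Cl at 240° is gauche with Br at 300° (2.3). Total 10.8 kJ/mol.
E(D) − E(B) = 12.2 − 10.8 = +1.4 kJ/mol.

+1.4 kJ/mol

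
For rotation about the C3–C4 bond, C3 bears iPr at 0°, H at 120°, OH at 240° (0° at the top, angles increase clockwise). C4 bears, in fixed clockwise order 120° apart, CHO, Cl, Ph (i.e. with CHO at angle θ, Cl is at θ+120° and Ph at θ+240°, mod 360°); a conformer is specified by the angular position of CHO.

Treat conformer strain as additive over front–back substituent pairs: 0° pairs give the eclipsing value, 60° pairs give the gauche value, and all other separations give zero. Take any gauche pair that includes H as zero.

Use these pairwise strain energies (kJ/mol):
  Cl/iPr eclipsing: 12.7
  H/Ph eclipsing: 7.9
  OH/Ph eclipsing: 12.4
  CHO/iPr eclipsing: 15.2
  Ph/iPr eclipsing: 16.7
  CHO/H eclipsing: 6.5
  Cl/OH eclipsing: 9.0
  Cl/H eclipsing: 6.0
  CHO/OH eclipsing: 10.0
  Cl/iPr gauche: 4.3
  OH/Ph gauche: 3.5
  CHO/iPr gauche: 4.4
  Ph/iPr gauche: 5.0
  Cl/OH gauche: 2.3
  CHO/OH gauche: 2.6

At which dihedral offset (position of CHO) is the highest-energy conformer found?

0°

CHO at 0° (eclipsed): iPr–CHO eclipsed, H–Cl eclipsed, OH–Ph eclipsed; 15.2 + 6.0 + 12.4 = 33.6 kJ/mol.
CHO at 60° (staggered): iPr–CHO gauche, iPr–Ph gauche, OH–Cl gauche, OH–Ph gauche; 4.4 + 5.0 + 2.3 + 3.5 = 15.2 kJ/mol.
CHO at 120° (eclipsed): iPr–Ph eclipsed, H–CHO eclipsed, OH–Cl eclipsed; 16.7 + 6.5 + 9.0 = 32.2 kJ/mol.
CHO at 180° (staggered): iPr–Cl gauche, iPr–Ph gauche, OH–CHO gauche, OH–Cl gauche; 4.3 + 5.0 + 2.6 + 2.3 = 14.2 kJ/mol.
CHO at 240° (eclipsed): iPr–Cl eclipsed, H–Ph eclipsed, OH–CHO eclipsed; 12.7 + 7.9 + 10.0 = 30.6 kJ/mol.
CHO at 300° (staggered): iPr–CHO gauche, iPr–Cl gauche, OH–CHO gauche, OH–Ph gauche; 4.4 + 4.3 + 2.6 + 3.5 = 14.8 kJ/mol.
The maximum (33.6 kJ/mol) occurs with CHO at 0°.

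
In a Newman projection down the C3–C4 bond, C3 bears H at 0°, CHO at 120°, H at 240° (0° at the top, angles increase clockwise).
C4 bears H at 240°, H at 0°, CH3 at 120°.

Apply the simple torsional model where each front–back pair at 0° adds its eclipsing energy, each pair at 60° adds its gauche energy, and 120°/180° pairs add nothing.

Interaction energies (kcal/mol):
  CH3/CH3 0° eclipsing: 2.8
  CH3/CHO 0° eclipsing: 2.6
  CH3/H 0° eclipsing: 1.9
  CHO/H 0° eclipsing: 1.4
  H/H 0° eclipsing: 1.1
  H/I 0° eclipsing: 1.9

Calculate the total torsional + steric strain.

This conformer is eclipsed. H at 0° is eclipsed with H at 0° (1.1); CHO at 120° is eclipsed with CH3 at 120° (2.6); H at 240° is eclipsed with H at 240° (1.1). Total 4.8 kcal/mol.

4.8 kcal/mol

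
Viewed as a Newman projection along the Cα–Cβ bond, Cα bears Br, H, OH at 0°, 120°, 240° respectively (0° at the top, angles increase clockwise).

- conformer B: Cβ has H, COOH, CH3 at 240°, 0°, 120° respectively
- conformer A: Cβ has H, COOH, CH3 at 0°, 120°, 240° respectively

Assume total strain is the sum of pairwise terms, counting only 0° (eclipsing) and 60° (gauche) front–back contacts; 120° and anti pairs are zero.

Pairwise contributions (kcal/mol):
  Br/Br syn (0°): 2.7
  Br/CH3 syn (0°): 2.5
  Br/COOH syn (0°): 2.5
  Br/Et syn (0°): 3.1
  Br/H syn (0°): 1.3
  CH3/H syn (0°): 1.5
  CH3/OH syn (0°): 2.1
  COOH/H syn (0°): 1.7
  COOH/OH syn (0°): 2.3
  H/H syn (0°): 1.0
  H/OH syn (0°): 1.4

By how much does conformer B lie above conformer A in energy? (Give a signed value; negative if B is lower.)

B is eclipsed. Br at 0° is eclipsed with COOH at 0° (2.5); H at 120° is eclipsed with CH3 at 120° (1.5); OH at 240° is eclipsed with H at 240° (1.4). Total 5.4 kcal/mol.
A is eclipsed. Br at 0° is eclipsed with H at 0° (1.3); H at 120° is eclipsed with COOH at 120° (1.7); OH at 240° is eclipsed with CH3 at 240° (2.1). Total 5.1 kcal/mol.
E(B) − E(A) = 5.4 − 5.1 = +0.3 kcal/mol.

+0.3 kcal/mol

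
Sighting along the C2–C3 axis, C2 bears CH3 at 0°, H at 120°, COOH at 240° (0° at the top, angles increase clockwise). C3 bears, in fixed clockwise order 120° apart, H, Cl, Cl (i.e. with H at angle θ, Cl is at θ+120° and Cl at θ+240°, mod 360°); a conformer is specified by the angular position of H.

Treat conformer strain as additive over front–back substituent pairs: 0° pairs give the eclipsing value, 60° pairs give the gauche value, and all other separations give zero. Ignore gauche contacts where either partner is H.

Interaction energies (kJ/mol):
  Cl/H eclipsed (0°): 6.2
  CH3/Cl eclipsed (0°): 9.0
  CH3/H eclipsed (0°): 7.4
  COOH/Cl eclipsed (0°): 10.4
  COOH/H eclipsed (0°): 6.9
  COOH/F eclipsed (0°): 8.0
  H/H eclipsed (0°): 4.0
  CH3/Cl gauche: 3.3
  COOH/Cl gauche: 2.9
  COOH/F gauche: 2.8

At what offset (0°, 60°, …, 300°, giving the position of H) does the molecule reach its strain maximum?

H at 0° is eclipsed. CH3 at 0° is eclipsed with H at 0° (7.4); H at 120° is eclipsed with Cl at 120° (6.2); COOH at 240° is eclipsed with Cl at 240° (10.4). Total 24.0 kJ/mol.
H at 60° is staggered. CH3 at 0° is gauche with Cl at 300° (3.3); COOH at 240° is gauche with Cl at 180° (2.9); COOH at 240° is gauche with Cl at 300° (2.9). Total 9.1 kJ/mol.
H at 120° is eclipsed. CH3 at 0° is eclipsed with Cl at 0° (9.0); H at 120° is eclipsed with H at 120° (4.0); COOH at 240° is eclipsed with Cl at 240° (10.4). Total 23.4 kJ/mol.
H at 180° is staggered. CH3 at 0° is gauche with Cl at 300° (3.3); CH3 at 0° is gauche with Cl at 60° (3.3); COOH at 240° is gauche with Cl at 300° (2.9). Total 9.5 kJ/mol.
H at 240° is eclipsed. CH3 at 0° is eclipsed with Cl at 0° (9.0); H at 120° is eclipsed with Cl at 120° (6.2); COOH at 240° is eclipsed with H at 240° (6.9). Total 22.1 kJ/mol.
H at 300° is staggered. CH3 at 0° is gauche with Cl at 60° (3.3); COOH at 240° is gauche with Cl at 180° (2.9). Total 6.2 kJ/mol.
The maximum (24.0 kJ/mol) occurs with H at 0°.

0°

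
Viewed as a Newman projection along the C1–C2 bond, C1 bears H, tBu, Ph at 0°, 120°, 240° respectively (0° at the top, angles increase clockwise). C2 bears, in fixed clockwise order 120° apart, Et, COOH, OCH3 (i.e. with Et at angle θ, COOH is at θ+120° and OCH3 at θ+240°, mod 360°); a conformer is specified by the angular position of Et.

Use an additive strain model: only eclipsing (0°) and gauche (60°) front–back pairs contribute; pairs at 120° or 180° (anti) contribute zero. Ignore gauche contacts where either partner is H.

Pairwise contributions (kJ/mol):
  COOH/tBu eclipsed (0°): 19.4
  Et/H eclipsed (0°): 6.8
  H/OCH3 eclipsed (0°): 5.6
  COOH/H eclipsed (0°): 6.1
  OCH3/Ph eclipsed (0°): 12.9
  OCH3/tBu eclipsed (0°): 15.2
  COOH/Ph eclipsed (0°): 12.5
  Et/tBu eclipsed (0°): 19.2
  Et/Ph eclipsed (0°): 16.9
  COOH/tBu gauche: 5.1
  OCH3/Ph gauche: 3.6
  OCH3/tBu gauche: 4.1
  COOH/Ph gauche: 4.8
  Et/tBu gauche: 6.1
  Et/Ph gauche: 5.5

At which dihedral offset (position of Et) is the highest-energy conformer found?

Et at 0° (eclipsed): H–Et eclipsed, tBu–COOH eclipsed, Ph–OCH3 eclipsed; 6.8 + 19.4 + 12.9 = 39.1 kJ/mol.
Et at 60° (staggered): tBu–Et gauche, tBu–COOH gauche, Ph–COOH gauche, Ph–OCH3 gauche; 6.1 + 5.1 + 4.8 + 3.6 = 19.6 kJ/mol.
Et at 120° (eclipsed): H–OCH3 eclipsed, tBu–Et eclipsed, Ph–COOH eclipsed; 5.6 + 19.2 + 12.5 = 37.3 kJ/mol.
Et at 180° (staggered): tBu–Et gauche, tBu–OCH3 gauche, Ph–Et gauche, Ph–COOH gauche; 6.1 + 4.1 + 5.5 + 4.8 = 20.5 kJ/mol.
Et at 240° (eclipsed): H–COOH eclipsed, tBu–OCH3 eclipsed, Ph–Et eclipsed; 6.1 + 15.2 + 16.9 = 38.2 kJ/mol.
Et at 300° (staggered): tBu–COOH gauche, tBu–OCH3 gauche, Ph–Et gauche, Ph–OCH3 gauche; 5.1 + 4.1 + 5.5 + 3.6 = 18.3 kJ/mol.
The maximum (39.1 kJ/mol) occurs with Et at 0°.

0°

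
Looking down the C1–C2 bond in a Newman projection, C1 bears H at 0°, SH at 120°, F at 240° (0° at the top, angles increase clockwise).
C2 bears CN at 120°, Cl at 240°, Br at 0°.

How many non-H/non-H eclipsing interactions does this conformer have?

Non-H eclipsing pairs: SH(120°)/CN(120°); F(240°)/Cl(240°) — 2 interactions.

2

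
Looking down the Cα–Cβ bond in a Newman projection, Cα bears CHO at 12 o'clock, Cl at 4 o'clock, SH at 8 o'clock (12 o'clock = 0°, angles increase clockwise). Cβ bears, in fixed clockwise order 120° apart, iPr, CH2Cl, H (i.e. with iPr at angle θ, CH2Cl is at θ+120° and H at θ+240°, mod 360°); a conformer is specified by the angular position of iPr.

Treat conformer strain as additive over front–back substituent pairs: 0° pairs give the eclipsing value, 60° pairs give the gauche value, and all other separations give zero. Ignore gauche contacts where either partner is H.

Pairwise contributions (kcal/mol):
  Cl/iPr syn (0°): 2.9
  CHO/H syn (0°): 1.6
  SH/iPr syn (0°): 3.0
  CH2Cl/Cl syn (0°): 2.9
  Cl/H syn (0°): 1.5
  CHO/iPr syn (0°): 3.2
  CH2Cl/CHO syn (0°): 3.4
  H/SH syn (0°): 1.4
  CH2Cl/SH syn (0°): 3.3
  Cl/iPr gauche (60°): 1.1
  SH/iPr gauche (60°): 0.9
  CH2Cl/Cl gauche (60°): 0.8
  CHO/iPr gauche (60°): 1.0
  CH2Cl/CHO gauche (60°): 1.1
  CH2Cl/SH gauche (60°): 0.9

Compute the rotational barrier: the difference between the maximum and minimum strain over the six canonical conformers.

iPr at 0° (eclipsed): CHO–iPr eclipsed, Cl–CH2Cl eclipsed, SH–H eclipsed; 3.2 + 2.9 + 1.4 = 7.5 kcal/mol.
iPr at 60° (staggered): CHO–iPr gauche, Cl–iPr gauche, Cl–CH2Cl gauche, SH–CH2Cl gauche; 1.0 + 1.1 + 0.8 + 0.9 = 3.8 kcal/mol.
iPr at 120° (eclipsed): CHO–H eclipsed, Cl–iPr eclipsed, SH–CH2Cl eclipsed; 1.6 + 2.9 + 3.3 = 7.8 kcal/mol.
iPr at 180° (staggered): CHO–CH2Cl gauche, Cl–iPr gauche, SH–iPr gauche, SH–CH2Cl gauche; 1.1 + 1.1 + 0.9 + 0.9 = 4.0 kcal/mol.
iPr at 240° (eclipsed): CHO–CH2Cl eclipsed, Cl–H eclipsed, SH–iPr eclipsed; 3.4 + 1.5 + 3.0 = 7.9 kcal/mol.
iPr at 300° (staggered): CHO–iPr gauche, CHO–CH2Cl gauche, Cl–CH2Cl gauche, SH–iPr gauche; 1.0 + 1.1 + 0.8 + 0.9 = 3.8 kcal/mol.
Max at 240° (7.9 kcal/mol), min at 60° (3.8 kcal/mol); barrier = 4.1 kcal/mol.

4.1 kcal/mol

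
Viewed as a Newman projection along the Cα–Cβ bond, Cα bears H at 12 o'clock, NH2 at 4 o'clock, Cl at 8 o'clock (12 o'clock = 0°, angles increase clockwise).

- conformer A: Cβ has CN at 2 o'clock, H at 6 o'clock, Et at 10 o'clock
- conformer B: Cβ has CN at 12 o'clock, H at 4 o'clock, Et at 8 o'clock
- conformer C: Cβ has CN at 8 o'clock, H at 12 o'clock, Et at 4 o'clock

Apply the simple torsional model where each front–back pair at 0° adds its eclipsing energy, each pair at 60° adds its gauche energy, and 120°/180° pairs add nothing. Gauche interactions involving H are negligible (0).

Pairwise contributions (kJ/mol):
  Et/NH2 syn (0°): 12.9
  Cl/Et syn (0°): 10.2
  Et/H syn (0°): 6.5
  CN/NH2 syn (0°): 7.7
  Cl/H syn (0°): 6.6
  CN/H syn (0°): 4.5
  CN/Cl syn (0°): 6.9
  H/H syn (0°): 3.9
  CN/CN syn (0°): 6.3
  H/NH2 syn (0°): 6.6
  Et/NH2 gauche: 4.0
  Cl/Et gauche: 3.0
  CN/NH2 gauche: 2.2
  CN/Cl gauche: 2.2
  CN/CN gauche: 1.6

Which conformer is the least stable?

C

A (staggered): NH2–CN gauche, Cl–Et gauche; 2.2 + 3.0 = 5.2 kJ/mol.
B (eclipsed): H–CN eclipsed, NH2–H eclipsed, Cl–Et eclipsed; 4.5 + 6.6 + 10.2 = 21.3 kJ/mol.
C (eclipsed): H–H eclipsed, NH2–Et eclipsed, Cl–CN eclipsed; 3.9 + 12.9 + 6.9 = 23.7 kJ/mol.
C has the highest total (23.7 kJ/mol).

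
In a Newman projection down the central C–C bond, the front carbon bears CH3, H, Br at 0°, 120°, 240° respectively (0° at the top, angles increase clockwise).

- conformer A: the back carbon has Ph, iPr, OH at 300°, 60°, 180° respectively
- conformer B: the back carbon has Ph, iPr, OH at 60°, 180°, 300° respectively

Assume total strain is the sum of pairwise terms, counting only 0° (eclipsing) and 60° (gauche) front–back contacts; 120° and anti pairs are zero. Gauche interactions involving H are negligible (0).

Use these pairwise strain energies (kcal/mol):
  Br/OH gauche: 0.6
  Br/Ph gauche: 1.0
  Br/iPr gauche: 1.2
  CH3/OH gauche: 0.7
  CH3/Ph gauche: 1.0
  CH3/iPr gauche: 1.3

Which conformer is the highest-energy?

A is staggered. CH3 at 0° is gauche with Ph at 300° (1.0); CH3 at 0° is gauche with iPr at 60° (1.3); Br at 240° is gauche with Ph at 300° (1.0); Br at 240° is gauche with OH at 180° (0.6). Total 3.9 kcal/mol.
B is staggered. CH3 at 0° is gauche with Ph at 60° (1.0); CH3 at 0° is gauche with OH at 300° (0.7); Br at 240° is gauche with iPr at 180° (1.2); Br at 240° is gauche with OH at 300° (0.6). Total 3.5 kcal/mol.
A has the highest total (3.9 kcal/mol).

A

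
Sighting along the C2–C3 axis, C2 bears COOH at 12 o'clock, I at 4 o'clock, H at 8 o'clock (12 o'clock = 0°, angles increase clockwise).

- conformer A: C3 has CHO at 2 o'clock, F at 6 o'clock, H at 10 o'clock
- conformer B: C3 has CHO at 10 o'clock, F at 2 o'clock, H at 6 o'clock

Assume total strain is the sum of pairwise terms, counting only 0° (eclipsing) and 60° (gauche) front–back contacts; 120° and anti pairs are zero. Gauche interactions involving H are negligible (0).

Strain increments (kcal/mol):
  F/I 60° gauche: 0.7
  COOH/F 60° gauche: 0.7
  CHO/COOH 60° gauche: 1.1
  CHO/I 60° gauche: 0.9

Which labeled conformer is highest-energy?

A

A (staggered): COOH–CHO gauche, I–CHO gauche, I–F gauche; 1.1 + 0.9 + 0.7 = 2.7 kcal/mol.
B (staggered): COOH–CHO gauche, COOH–F gauche, I–F gauche; 1.1 + 0.7 + 0.7 = 2.5 kcal/mol.
A has the highest total (2.7 kcal/mol).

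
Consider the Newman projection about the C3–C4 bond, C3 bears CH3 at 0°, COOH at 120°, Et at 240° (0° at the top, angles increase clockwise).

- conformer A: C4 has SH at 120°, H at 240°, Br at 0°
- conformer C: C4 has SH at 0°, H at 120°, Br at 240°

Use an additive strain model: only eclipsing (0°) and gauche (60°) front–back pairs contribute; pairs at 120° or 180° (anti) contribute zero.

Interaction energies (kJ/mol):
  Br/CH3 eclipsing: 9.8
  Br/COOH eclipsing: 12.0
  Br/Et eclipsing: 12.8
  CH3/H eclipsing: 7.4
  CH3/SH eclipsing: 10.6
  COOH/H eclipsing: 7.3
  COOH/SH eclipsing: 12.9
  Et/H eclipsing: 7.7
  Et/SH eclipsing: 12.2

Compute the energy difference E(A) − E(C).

-0.3 kJ/mol

A is eclipsed. CH3 at 0° is eclipsed with Br at 0° (9.8); COOH at 120° is eclipsed with SH at 120° (12.9); Et at 240° is eclipsed with H at 240° (7.7). Total 30.4 kJ/mol.
C is eclipsed. CH3 at 0° is eclipsed with SH at 0° (10.6); COOH at 120° is eclipsed with H at 120° (7.3); Et at 240° is eclipsed with Br at 240° (12.8). Total 30.7 kJ/mol.
E(A) − E(C) = 30.4 − 30.7 = -0.3 kJ/mol.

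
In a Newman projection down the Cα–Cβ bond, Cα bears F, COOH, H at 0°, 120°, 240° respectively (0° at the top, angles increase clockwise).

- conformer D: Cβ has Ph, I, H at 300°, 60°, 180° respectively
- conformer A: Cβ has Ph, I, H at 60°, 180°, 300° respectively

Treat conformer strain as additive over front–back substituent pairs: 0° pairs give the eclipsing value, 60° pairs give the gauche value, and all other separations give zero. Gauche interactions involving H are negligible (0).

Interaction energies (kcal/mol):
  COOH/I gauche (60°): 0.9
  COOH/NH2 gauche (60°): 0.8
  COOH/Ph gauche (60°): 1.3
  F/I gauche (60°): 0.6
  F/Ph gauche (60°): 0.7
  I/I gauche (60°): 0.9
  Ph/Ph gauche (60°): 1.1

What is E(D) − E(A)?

-0.7 kcal/mol

D is staggered. F at 0° is gauche with Ph at 300° (0.7); F at 0° is gauche with I at 60° (0.6); COOH at 120° is gauche with I at 60° (0.9). Total 2.2 kcal/mol.
A is staggered. F at 0° is gauche with Ph at 60° (0.7); COOH at 120° is gauche with Ph at 60° (1.3); COOH at 120° is gauche with I at 180° (0.9). Total 2.9 kcal/mol.
E(D) − E(A) = 2.2 − 2.9 = -0.7 kcal/mol.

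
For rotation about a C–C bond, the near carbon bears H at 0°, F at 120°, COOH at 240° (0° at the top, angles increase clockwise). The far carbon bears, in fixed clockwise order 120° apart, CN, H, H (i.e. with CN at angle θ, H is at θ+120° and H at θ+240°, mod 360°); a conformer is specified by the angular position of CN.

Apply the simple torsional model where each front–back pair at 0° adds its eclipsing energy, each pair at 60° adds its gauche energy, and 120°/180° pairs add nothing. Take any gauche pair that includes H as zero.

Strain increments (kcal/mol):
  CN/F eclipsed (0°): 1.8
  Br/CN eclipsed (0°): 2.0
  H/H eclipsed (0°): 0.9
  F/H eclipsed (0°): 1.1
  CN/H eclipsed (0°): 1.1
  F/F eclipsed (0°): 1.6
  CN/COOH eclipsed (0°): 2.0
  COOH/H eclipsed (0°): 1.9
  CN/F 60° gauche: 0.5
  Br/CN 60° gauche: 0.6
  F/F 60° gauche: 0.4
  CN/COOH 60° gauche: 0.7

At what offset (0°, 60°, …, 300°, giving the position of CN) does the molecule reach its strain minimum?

60°

CN at 0° is eclipsed. H at 0° is eclipsed with CN at 0° (1.1); F at 120° is eclipsed with H at 120° (1.1); COOH at 240° is eclipsed with H at 240° (1.9). Total 4.1 kcal/mol.
CN at 60° is staggered. F at 120° is gauche with CN at 60° (0.5). Total 0.5 kcal/mol.
CN at 120° is eclipsed. H at 0° is eclipsed with H at 0° (0.9); F at 120° is eclipsed with CN at 120° (1.8); COOH at 240° is eclipsed with H at 240° (1.9). Total 4.6 kcal/mol.
CN at 180° is staggered. F at 120° is gauche with CN at 180° (0.5); COOH at 240° is gauche with CN at 180° (0.7). Total 1.2 kcal/mol.
CN at 240° is eclipsed. H at 0° is eclipsed with H at 0° (0.9); F at 120° is eclipsed with H at 120° (1.1); COOH at 240° is eclipsed with CN at 240° (2.0). Total 4.0 kcal/mol.
CN at 300° is staggered. COOH at 240° is gauche with CN at 300° (0.7). Total 0.7 kcal/mol.
The minimum (0.5 kcal/mol) occurs with CN at 60°.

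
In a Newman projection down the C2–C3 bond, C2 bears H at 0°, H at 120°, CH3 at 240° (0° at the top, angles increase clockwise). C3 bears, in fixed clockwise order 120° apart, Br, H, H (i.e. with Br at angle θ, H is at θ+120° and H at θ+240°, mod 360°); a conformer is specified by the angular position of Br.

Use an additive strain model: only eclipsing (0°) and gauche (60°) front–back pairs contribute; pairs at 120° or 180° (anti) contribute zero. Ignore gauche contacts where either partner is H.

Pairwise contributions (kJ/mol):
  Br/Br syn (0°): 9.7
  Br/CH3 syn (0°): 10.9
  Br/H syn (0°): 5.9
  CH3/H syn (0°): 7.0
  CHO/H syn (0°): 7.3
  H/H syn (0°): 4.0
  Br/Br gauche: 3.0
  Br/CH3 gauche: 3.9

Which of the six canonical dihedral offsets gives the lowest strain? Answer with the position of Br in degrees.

Br at 0° (eclipsed): H(0°)/Br(0°) eclipsed 5.9; H(120°)/H(120°) eclipsed 4.0; CH3(240°)/H(240°) eclipsed 7.0 → 16.9 kJ/mol.
Br at 60° (staggered): no non-H gauche contacts → 0.0 kJ/mol.
Br at 120° (eclipsed): H(0°)/H(0°) eclipsed 4.0; H(120°)/Br(120°) eclipsed 5.9; CH3(240°)/H(240°) eclipsed 7.0 → 16.9 kJ/mol.
Br at 180° (staggered): CH3(240°)/Br(180°) gauche 3.9 → 3.9 kJ/mol.
Br at 240° (eclipsed): H(0°)/H(0°) eclipsed 4.0; H(120°)/H(120°) eclipsed 4.0; CH3(240°)/Br(240°) eclipsed 10.9 → 18.9 kJ/mol.
Br at 300° (staggered): CH3(240°)/Br(300°) gauche 3.9 → 3.9 kJ/mol.
The minimum (0.0 kJ/mol) occurs with Br at 60°.

60°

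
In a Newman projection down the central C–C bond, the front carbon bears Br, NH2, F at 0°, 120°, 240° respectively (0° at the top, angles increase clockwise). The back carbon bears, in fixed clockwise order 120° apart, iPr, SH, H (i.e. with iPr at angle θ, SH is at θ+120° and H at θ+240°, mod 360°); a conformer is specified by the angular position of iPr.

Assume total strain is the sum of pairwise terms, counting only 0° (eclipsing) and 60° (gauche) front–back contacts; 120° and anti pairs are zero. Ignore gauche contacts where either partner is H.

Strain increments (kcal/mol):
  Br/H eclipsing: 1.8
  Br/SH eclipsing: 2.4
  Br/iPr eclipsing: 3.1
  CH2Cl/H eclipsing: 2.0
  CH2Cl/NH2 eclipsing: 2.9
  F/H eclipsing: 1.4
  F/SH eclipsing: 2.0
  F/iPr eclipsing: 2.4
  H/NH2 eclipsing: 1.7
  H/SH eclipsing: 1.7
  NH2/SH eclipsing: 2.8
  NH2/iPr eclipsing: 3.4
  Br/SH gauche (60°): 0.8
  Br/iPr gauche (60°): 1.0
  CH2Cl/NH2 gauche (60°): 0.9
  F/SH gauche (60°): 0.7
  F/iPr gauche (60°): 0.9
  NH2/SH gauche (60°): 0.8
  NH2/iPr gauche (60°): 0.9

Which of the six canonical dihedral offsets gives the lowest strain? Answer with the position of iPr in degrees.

180°

iPr at 0° (eclipsed): Br(0°)/iPr(0°) eclipsed 3.1; NH2(120°)/SH(120°) eclipsed 2.8; F(240°)/H(240°) eclipsed 1.4 → 7.3 kcal/mol.
iPr at 60° (staggered): Br(0°)/iPr(60°) gauche 1.0; NH2(120°)/iPr(60°) gauche 0.9; NH2(120°)/SH(180°) gauche 0.8; F(240°)/SH(180°) gauche 0.7 → 3.4 kcal/mol.
iPr at 120° (eclipsed): Br(0°)/H(0°) eclipsed 1.8; NH2(120°)/iPr(120°) eclipsed 3.4; F(240°)/SH(240°) eclipsed 2.0 → 7.2 kcal/mol.
iPr at 180° (staggered): Br(0°)/SH(300°) gauche 0.8; NH2(120°)/iPr(180°) gauche 0.9; F(240°)/iPr(180°) gauche 0.9; F(240°)/SH(300°) gauche 0.7 → 3.3 kcal/mol.
iPr at 240° (eclipsed): Br(0°)/SH(0°) eclipsed 2.4; NH2(120°)/H(120°) eclipsed 1.7; F(240°)/iPr(240°) eclipsed 2.4 → 6.5 kcal/mol.
iPr at 300° (staggered): Br(0°)/iPr(300°) gauche 1.0; Br(0°)/SH(60°) gauche 0.8; NH2(120°)/SH(60°) gauche 0.8; F(240°)/iPr(300°) gauche 0.9 → 3.5 kcal/mol.
The minimum (3.3 kcal/mol) occurs with iPr at 180°.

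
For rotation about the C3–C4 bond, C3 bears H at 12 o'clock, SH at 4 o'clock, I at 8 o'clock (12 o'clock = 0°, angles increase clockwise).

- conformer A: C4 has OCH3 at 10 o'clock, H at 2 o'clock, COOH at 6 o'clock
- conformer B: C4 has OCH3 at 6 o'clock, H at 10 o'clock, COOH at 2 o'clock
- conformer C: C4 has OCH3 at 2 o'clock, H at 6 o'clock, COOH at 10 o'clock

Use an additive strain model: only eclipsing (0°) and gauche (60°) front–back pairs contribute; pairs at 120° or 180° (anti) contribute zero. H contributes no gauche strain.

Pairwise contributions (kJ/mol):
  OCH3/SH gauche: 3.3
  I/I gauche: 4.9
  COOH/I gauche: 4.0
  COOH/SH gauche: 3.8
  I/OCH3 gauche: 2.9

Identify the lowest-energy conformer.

A (staggered): SH(120°)/COOH(180°) gauche 3.8; I(240°)/OCH3(300°) gauche 2.9; I(240°)/COOH(180°) gauche 4.0 → 10.7 kJ/mol.
B (staggered): SH(120°)/OCH3(180°) gauche 3.3; SH(120°)/COOH(60°) gauche 3.8; I(240°)/OCH3(180°) gauche 2.9 → 10.0 kJ/mol.
C (staggered): SH(120°)/OCH3(60°) gauche 3.3; I(240°)/COOH(300°) gauche 4.0 → 7.3 kJ/mol.
C has the lowest total (7.3 kJ/mol).

C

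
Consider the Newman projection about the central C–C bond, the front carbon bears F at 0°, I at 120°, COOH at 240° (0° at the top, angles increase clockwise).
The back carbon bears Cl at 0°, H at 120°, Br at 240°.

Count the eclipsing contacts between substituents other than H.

Non-H eclipsing pairs: F(0°)/Cl(0°); COOH(240°)/Br(240°) — 2 interactions.

2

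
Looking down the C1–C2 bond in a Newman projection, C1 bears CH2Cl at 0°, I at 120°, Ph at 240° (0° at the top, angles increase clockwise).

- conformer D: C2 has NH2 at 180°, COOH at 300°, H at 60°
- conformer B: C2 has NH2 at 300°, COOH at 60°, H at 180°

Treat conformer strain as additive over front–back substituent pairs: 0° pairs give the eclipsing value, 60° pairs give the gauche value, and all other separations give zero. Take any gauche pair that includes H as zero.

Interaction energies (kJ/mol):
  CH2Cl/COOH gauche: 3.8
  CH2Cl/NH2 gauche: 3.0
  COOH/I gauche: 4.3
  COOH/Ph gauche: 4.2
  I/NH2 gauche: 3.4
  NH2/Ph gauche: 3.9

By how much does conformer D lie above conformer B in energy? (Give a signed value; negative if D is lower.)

+0.3 kJ/mol

D (staggered): CH2Cl(0°)/COOH(300°) gauche 3.8; I(120°)/NH2(180°) gauche 3.4; Ph(240°)/NH2(180°) gauche 3.9; Ph(240°)/COOH(300°) gauche 4.2 → 15.3 kJ/mol.
B (staggered): CH2Cl(0°)/NH2(300°) gauche 3.0; CH2Cl(0°)/COOH(60°) gauche 3.8; I(120°)/COOH(60°) gauche 4.3; Ph(240°)/NH2(300°) gauche 3.9 → 15.0 kJ/mol.
E(D) − E(B) = 15.3 − 15.0 = +0.3 kJ/mol.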